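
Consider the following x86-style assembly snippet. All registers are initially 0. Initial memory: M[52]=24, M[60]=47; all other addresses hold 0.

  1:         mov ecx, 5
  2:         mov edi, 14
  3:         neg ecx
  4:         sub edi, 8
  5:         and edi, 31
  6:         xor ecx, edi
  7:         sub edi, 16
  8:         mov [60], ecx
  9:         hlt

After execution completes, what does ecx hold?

-3

mov ecx, 5 → ecx=5
mov edi, 14 → edi=14
neg ecx → ecx=-(5)=-5
sub edi, 8 → edi=14-8=6
and edi, 31 → edi=6&31=6
xor ecx, edi → ecx=(-5)^6=-3
sub edi, 16 → edi=6-16=-10
mov [60], ecx → M[60]=-3
halt.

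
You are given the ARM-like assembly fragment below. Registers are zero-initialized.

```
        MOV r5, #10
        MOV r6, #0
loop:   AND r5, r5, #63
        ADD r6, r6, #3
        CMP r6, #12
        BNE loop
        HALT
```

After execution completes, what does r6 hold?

12

r5=10
r6=0
r5=10&63=10
r6=0+3=3
CMP r6, #12  (cmp 3,12)
BNE loop: taken
r5=10&63=10
r6=3+3=6
CMP r6, #12  (cmp 6,12)
BNE loop: taken
r5=10&63=10
r6=6+3=9
CMP r6, #12  (cmp 9,12)
BNE loop: taken
r5=10&63=10
r6=9+3=12
CMP r6, #12  (cmp 12,12)
BNE loop: not taken
halt.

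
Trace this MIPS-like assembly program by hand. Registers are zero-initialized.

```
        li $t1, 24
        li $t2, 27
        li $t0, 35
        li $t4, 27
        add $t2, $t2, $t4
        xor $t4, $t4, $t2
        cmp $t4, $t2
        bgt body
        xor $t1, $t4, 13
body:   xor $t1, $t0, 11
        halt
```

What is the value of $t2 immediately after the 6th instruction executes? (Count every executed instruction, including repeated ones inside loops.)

li $t1, 24 → $t1=24
li $t2, 27 → $t2=27
li $t0, 35 → $t0=35
li $t4, 27 → $t4=27
add $t2, $t2, $t4 → $t2=27+27=54
xor $t4, $t4, $t2 → $t4=27^54=45
After step 6: $t2 = 54.

54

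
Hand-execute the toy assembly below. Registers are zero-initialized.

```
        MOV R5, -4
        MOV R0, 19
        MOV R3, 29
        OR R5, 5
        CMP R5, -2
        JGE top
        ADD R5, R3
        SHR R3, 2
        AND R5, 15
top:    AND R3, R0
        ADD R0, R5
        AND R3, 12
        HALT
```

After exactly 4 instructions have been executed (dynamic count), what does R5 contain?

-3

R5=-4
R0=19
R3=29
R5=(-4)|5=-3
After step 4: R5 = -3.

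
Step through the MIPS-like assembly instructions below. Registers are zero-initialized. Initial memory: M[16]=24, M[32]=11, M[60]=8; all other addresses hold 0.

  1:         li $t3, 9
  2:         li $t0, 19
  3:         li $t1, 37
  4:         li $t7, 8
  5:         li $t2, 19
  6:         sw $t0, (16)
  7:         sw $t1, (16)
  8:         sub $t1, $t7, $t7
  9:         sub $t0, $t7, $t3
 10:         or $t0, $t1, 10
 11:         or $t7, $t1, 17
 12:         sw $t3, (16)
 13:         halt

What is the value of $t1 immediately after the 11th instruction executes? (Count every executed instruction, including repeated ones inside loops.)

after li $t3, 9: $t3=9
after li $t0, 19: $t0=19
after li $t1, 37: $t1=37
after li $t7, 8: $t7=8
after li $t2, 19: $t2=19
sw $t0, (16) → M[16]=19
sw $t1, (16) → M[16]=37
after sub $t1, $t7, $t7: $t1=8-8=0
after sub $t0, $t7, $t3: $t0=8-9=-1
after or $t0, $t1, 10: $t0=0|10=10
after or $t7, $t1, 17: $t7=0|17=17
After step 11: $t1 = 0.

0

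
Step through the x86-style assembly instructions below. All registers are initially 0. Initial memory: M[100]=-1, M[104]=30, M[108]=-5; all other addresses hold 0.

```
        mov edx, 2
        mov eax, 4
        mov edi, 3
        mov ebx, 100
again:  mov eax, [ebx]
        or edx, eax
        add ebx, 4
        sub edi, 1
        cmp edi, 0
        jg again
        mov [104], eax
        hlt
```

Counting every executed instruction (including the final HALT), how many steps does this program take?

mov edx, 2 → edx=2
mov eax, 4 → eax=4
mov edi, 3 → edi=3
mov ebx, 100 → ebx=100
mov eax, [ebx] → eax=M[100]=-1
or edx, eax → edx=2|(-1)=-1
add ebx, 4 → ebx=100+4=104
sub edi, 1 → edi=3-1=2
cmp edi, 0  (cmp 2,0)
jg again: taken
mov eax, [ebx] → eax=M[104]=30
or edx, eax → edx=(-1)|30=-1
add ebx, 4 → ebx=104+4=108
sub edi, 1 → edi=2-1=1
cmp edi, 0  (cmp 1,0)
jg again: taken
mov eax, [ebx] → eax=M[108]=-5
or edx, eax → edx=(-1)|(-5)=-1
add ebx, 4 → ebx=108+4=112
sub edi, 1 → edi=1-1=0
cmp edi, 0  (cmp 0,0)
jg again: not taken
mov [104], eax → M[104]=-5
halt.
Total executed instructions: 24.

24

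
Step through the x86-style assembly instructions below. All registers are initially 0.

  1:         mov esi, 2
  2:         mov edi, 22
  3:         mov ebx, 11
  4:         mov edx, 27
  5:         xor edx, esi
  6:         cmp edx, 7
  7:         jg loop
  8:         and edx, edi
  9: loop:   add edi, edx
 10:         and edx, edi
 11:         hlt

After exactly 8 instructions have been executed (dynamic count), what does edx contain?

25

after mov esi, 2: esi=2
after mov edi, 22: edi=22
after mov ebx, 11: ebx=11
after mov edx, 27: edx=27
after xor edx, esi: edx=27^2=25
cmp edx, 7  (cmp 25,7)
jg loop: taken
after add edi, edx: edi=22+25=47
After step 8: edx = 25.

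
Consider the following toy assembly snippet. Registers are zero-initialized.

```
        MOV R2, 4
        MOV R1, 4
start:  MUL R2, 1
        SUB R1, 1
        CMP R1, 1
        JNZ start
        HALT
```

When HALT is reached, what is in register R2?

after MOV R2, 4: R2=4
after MOV R1, 4: R1=4
after MUL R2, 1: R2=4*1=4
after SUB R1, 1: R1=4-1=3
CMP R1, 1  (cmp 3,1)
JNZ start: taken
after MUL R2, 1: R2=4*1=4
after SUB R1, 1: R1=3-1=2
CMP R1, 1  (cmp 2,1)
JNZ start: taken
after MUL R2, 1: R2=4*1=4
after SUB R1, 1: R1=2-1=1
CMP R1, 1  (cmp 1,1)
JNZ start: not taken
halt.

4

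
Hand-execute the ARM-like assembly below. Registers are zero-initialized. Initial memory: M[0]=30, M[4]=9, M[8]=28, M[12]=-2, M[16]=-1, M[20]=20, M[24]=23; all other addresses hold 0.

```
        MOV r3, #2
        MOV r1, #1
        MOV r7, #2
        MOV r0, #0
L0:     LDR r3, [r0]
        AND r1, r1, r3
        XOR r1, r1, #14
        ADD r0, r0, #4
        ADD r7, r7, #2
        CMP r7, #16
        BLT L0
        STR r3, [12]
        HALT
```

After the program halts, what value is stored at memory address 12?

23

MOV r3, #2 → r3=2
MOV r1, #1 → r1=1
MOV r7, #2 → r7=2
MOV r0, #0 → r0=0
LDR r3, [r0] → r3=M[0]=30
AND r1, r1, r3 → r1=1&30=0
XOR r1, r1, #14 → r1=0^14=14
ADD r0, r0, #4 → r0=0+4=4
ADD r7, r7, #2 → r7=2+2=4
CMP r7, #16  (cmp 4,16)
BLT L0: taken
LDR r3, [r0] → r3=M[4]=9
AND r1, r1, r3 → r1=14&9=8
XOR r1, r1, #14 → r1=8^14=6
ADD r0, r0, #4 → r0=4+4=8
ADD r7, r7, #2 → r7=4+2=6
CMP r7, #16  (cmp 6,16)
BLT L0: taken
LDR r3, [r0] → r3=M[8]=28
AND r1, r1, r3 → r1=6&28=4
XOR r1, r1, #14 → r1=4^14=10
ADD r0, r0, #4 → r0=8+4=12
ADD r7, r7, #2 → r7=6+2=8
CMP r7, #16  (cmp 8,16)
BLT L0: taken
LDR r3, [r0] → r3=M[12]=-2
AND r1, r1, r3 → r1=10&(-2)=10
XOR r1, r1, #14 → r1=10^14=4
ADD r0, r0, #4 → r0=12+4=16
ADD r7, r7, #2 → r7=8+2=10
CMP r7, #16  (cmp 10,16)
BLT L0: taken
LDR r3, [r0] → r3=M[16]=-1
AND r1, r1, r3 → r1=4&(-1)=4
XOR r1, r1, #14 → r1=4^14=10
ADD r0, r0, #4 → r0=16+4=20
ADD r7, r7, #2 → r7=10+2=12
CMP r7, #16  (cmp 12,16)
BLT L0: taken
LDR r3, [r0] → r3=M[20]=20
AND r1, r1, r3 → r1=10&20=0
XOR r1, r1, #14 → r1=0^14=14
ADD r0, r0, #4 → r0=20+4=24
ADD r7, r7, #2 → r7=12+2=14
CMP r7, #16  (cmp 14,16)
BLT L0: taken
LDR r3, [r0] → r3=M[24]=23
AND r1, r1, r3 → r1=14&23=6
XOR r1, r1, #14 → r1=6^14=8
ADD r0, r0, #4 → r0=24+4=28
ADD r7, r7, #2 → r7=14+2=16
CMP r7, #16  (cmp 16,16)
BLT L0: not taken
STR r3, [12] → M[12]=23
halt.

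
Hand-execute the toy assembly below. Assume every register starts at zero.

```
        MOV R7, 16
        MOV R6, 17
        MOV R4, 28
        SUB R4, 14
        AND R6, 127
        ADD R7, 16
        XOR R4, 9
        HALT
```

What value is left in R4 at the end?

7

MOV R7, 16 → R7=16
MOV R6, 17 → R6=17
MOV R4, 28 → R4=28
SUB R4, 14 → R4=28-14=14
AND R6, 127 → R6=17&127=17
ADD R7, 16 → R7=16+16=32
XOR R4, 9 → R4=14^9=7
halt.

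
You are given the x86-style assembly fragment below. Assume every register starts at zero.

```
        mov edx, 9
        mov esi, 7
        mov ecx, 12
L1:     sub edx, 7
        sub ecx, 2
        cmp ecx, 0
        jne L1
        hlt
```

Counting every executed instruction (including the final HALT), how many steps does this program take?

edx=9
esi=7
ecx=12
edx=9-7=2
ecx=12-2=10
cmp ecx, 0  (cmp 10,0)
jne L1: taken
edx=2-7=-5
ecx=10-2=8
cmp ecx, 0  (cmp 8,0)
jne L1: taken
edx=(-5)-7=-12
ecx=8-2=6
cmp ecx, 0  (cmp 6,0)
jne L1: taken
edx=(-12)-7=-19
ecx=6-2=4
cmp ecx, 0  (cmp 4,0)
jne L1: taken
edx=(-19)-7=-26
ecx=4-2=2
cmp ecx, 0  (cmp 2,0)
jne L1: taken
edx=(-26)-7=-33
ecx=2-2=0
cmp ecx, 0  (cmp 0,0)
jne L1: not taken
halt.
Total executed instructions: 28.

28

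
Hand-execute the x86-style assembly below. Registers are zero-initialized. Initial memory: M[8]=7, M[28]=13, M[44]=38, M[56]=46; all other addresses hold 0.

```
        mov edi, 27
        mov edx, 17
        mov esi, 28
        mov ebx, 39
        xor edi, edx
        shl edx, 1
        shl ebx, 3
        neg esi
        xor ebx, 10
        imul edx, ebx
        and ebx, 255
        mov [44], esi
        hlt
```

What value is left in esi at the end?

edi=27
edx=17
esi=28
ebx=39
edi=27^17=10
edx=17<<1=34
ebx=39<<3=312
esi=-(28)=-28
ebx=312^10=306
edx=34*306=10404
ebx=306&255=50
mov [44], esi → M[44]=-28
halt.

-28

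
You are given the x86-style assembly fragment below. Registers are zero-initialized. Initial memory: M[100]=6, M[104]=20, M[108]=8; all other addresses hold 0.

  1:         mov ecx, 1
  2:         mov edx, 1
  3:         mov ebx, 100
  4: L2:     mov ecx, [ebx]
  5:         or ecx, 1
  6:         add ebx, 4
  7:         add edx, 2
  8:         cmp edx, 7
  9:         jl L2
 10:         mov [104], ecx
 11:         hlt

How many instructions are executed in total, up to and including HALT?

ecx=1
edx=1
ebx=100
ecx=M[100]=6
ecx=6|1=7
ebx=100+4=104
edx=1+2=3
cmp edx, 7  (cmp 3,7)
jl L2: taken
ecx=M[104]=20
ecx=20|1=21
ebx=104+4=108
edx=3+2=5
cmp edx, 7  (cmp 5,7)
jl L2: taken
ecx=M[108]=8
ecx=8|1=9
ebx=108+4=112
edx=5+2=7
cmp edx, 7  (cmp 7,7)
jl L2: not taken
mov [104], ecx → M[104]=9
halt.
Total executed instructions: 23.

23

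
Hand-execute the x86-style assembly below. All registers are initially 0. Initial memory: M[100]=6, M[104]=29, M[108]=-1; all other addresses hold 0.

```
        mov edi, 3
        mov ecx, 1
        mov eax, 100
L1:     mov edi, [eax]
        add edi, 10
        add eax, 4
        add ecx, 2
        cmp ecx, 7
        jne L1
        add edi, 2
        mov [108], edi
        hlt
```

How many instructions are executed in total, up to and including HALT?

mov edi, 3 → edi=3
mov ecx, 1 → ecx=1
mov eax, 100 → eax=100
mov edi, [eax] → edi=M[100]=6
add edi, 10 → edi=6+10=16
add eax, 4 → eax=100+4=104
add ecx, 2 → ecx=1+2=3
cmp ecx, 7  (cmp 3,7)
jne L1: taken
mov edi, [eax] → edi=M[104]=29
add edi, 10 → edi=29+10=39
add eax, 4 → eax=104+4=108
add ecx, 2 → ecx=3+2=5
cmp ecx, 7  (cmp 5,7)
jne L1: taken
mov edi, [eax] → edi=M[108]=-1
add edi, 10 → edi=(-1)+10=9
add eax, 4 → eax=108+4=112
add ecx, 2 → ecx=5+2=7
cmp ecx, 7  (cmp 7,7)
jne L1: not taken
add edi, 2 → edi=9+2=11
mov [108], edi → M[108]=11
halt.
Total executed instructions: 24.

24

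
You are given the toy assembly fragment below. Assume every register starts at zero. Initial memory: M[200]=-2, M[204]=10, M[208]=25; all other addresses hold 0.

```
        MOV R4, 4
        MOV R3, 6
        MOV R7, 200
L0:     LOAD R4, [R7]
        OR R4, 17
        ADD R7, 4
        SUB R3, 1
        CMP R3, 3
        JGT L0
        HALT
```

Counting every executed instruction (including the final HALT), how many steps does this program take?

MOV R4, 4 → R4=4
MOV R3, 6 → R3=6
MOV R7, 200 → R7=200
LOAD R4, [R7] → R4=M[200]=-2
OR R4, 17 → R4=(-2)|17=-1
ADD R7, 4 → R7=200+4=204
SUB R3, 1 → R3=6-1=5
CMP R3, 3  (cmp 5,3)
JGT L0: taken
LOAD R4, [R7] → R4=M[204]=10
OR R4, 17 → R4=10|17=27
ADD R7, 4 → R7=204+4=208
SUB R3, 1 → R3=5-1=4
CMP R3, 3  (cmp 4,3)
JGT L0: taken
LOAD R4, [R7] → R4=M[208]=25
OR R4, 17 → R4=25|17=25
ADD R7, 4 → R7=208+4=212
SUB R3, 1 → R3=4-1=3
CMP R3, 3  (cmp 3,3)
JGT L0: not taken
halt.
Total executed instructions: 22.

22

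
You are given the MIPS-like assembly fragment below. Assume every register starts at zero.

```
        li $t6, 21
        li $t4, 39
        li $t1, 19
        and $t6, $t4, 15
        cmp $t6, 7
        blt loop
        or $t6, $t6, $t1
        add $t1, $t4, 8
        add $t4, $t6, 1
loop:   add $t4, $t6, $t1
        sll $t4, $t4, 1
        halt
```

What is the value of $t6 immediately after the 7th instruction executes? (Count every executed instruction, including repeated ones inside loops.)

23

$t6=21
$t4=39
$t1=19
$t6=39&15=7
cmp $t6, 7  (cmp 7,7)
blt loop: not taken
$t6=7|19=23
After step 7: $t6 = 23.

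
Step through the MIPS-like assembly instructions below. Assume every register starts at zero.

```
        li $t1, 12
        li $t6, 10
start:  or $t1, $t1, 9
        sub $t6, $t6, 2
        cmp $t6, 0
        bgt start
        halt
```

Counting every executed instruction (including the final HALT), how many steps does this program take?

23

after li $t1, 12: $t1=12
after li $t6, 10: $t6=10
after or $t1, $t1, 9: $t1=12|9=13
after sub $t6, $t6, 2: $t6=10-2=8
cmp $t6, 0  (cmp 8,0)
bgt start: taken
after or $t1, $t1, 9: $t1=13|9=13
after sub $t6, $t6, 2: $t6=8-2=6
cmp $t6, 0  (cmp 6,0)
bgt start: taken
after or $t1, $t1, 9: $t1=13|9=13
after sub $t6, $t6, 2: $t6=6-2=4
cmp $t6, 0  (cmp 4,0)
bgt start: taken
after or $t1, $t1, 9: $t1=13|9=13
after sub $t6, $t6, 2: $t6=4-2=2
cmp $t6, 0  (cmp 2,0)
bgt start: taken
after or $t1, $t1, 9: $t1=13|9=13
after sub $t6, $t6, 2: $t6=2-2=0
cmp $t6, 0  (cmp 0,0)
bgt start: not taken
halt.
Total executed instructions: 23.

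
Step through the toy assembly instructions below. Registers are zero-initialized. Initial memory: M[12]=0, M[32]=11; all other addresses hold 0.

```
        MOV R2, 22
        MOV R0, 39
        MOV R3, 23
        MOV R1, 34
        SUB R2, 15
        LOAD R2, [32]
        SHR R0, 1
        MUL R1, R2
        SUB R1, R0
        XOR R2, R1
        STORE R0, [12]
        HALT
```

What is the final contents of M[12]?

19

after MOV R2, 22: R2=22
after MOV R0, 39: R0=39
after MOV R3, 23: R3=23
after MOV R1, 34: R1=34
after SUB R2, 15: R2=22-15=7
after LOAD R2, [32]: R2=M[32]=11
after SHR R0, 1: R0=39>>1=19
after MUL R1, R2: R1=34*11=374
after SUB R1, R0: R1=374-19=355
after XOR R2, R1: R2=11^355=360
STORE R0, [12] → M[12]=19
halt.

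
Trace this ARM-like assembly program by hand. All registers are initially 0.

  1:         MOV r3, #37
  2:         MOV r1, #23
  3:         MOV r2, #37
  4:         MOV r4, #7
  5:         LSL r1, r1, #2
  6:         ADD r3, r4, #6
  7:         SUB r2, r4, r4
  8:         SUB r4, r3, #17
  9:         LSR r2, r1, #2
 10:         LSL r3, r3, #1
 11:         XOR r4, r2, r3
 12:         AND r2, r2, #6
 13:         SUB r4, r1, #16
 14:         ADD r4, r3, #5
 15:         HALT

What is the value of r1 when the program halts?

92

MOV r3, #37 → r3=37
MOV r1, #23 → r1=23
MOV r2, #37 → r2=37
MOV r4, #7 → r4=7
LSL r1, r1, #2 → r1=23<<2=92
ADD r3, r4, #6 → r3=7+6=13
SUB r2, r4, r4 → r2=7-7=0
SUB r4, r3, #17 → r4=13-17=-4
LSR r2, r1, #2 → r2=92>>2=23
LSL r3, r3, #1 → r3=13<<1=26
XOR r4, r2, r3 → r4=23^26=13
AND r2, r2, #6 → r2=23&6=6
SUB r4, r1, #16 → r4=92-16=76
ADD r4, r3, #5 → r4=26+5=31
halt.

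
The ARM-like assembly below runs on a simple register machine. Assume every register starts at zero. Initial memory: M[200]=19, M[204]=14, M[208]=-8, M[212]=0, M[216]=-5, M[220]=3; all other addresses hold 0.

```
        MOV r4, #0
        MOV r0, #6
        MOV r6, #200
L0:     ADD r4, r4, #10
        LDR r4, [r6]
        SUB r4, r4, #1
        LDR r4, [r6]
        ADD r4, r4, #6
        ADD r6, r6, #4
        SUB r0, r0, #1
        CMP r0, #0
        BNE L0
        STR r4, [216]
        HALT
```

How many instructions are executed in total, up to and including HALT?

59

r4=0
r0=6
r6=200
r4=0+10=10
r4=M[200]=19
r4=19-1=18
r4=M[200]=19
r4=19+6=25
r6=200+4=204
r0=6-1=5
CMP r0, #0  (cmp 5,0)
BNE L0: taken
r4=25+10=35
r4=M[204]=14
r4=14-1=13
r4=M[204]=14
r4=14+6=20
r6=204+4=208
r0=5-1=4
CMP r0, #0  (cmp 4,0)
BNE L0: taken
r4=20+10=30
r4=M[208]=-8
r4=(-8)-1=-9
r4=M[208]=-8
r4=(-8)+6=-2
r6=208+4=212
r0=4-1=3
CMP r0, #0  (cmp 3,0)
BNE L0: taken
r4=(-2)+10=8
r4=M[212]=0
r4=0-1=-1
r4=M[212]=0
r4=0+6=6
r6=212+4=216
r0=3-1=2
CMP r0, #0  (cmp 2,0)
BNE L0: taken
r4=6+10=16
r4=M[216]=-5
r4=(-5)-1=-6
r4=M[216]=-5
r4=(-5)+6=1
r6=216+4=220
r0=2-1=1
CMP r0, #0  (cmp 1,0)
BNE L0: taken
r4=1+10=11
r4=M[220]=3
r4=3-1=2
r4=M[220]=3
r4=3+6=9
r6=220+4=224
r0=1-1=0
CMP r0, #0  (cmp 0,0)
BNE L0: not taken
STR r4, [216] → M[216]=9
halt.
Total executed instructions: 59.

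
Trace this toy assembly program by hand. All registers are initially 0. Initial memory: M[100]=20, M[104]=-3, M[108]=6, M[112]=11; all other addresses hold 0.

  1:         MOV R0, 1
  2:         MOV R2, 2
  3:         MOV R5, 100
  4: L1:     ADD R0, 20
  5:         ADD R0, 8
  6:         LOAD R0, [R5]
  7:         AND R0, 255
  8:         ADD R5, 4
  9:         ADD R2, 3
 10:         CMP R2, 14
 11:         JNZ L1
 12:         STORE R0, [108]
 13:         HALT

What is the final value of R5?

116

R0=1
R2=2
R5=100
R0=1+20=21
R0=21+8=29
R0=M[100]=20
R0=20&255=20
R5=100+4=104
R2=2+3=5
CMP R2, 14  (cmp 5,14)
JNZ L1: taken
R0=20+20=40
R0=40+8=48
R0=M[104]=-3
R0=(-3)&255=253
R5=104+4=108
R2=5+3=8
CMP R2, 14  (cmp 8,14)
JNZ L1: taken
R0=253+20=273
R0=273+8=281
R0=M[108]=6
R0=6&255=6
R5=108+4=112
R2=8+3=11
CMP R2, 14  (cmp 11,14)
JNZ L1: taken
R0=6+20=26
R0=26+8=34
R0=M[112]=11
R0=11&255=11
R5=112+4=116
R2=11+3=14
CMP R2, 14  (cmp 14,14)
JNZ L1: not taken
STORE R0, [108] → M[108]=11
halt.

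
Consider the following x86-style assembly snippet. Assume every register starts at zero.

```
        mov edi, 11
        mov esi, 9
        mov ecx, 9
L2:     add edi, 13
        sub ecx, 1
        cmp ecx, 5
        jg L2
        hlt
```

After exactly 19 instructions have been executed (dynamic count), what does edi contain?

after mov edi, 11: edi=11
after mov esi, 9: esi=9
after mov ecx, 9: ecx=9
after add edi, 13: edi=11+13=24
after sub ecx, 1: ecx=9-1=8
cmp ecx, 5  (cmp 8,5)
jg L2: taken
after add edi, 13: edi=24+13=37
after sub ecx, 1: ecx=8-1=7
cmp ecx, 5  (cmp 7,5)
jg L2: taken
after add edi, 13: edi=37+13=50
after sub ecx, 1: ecx=7-1=6
cmp ecx, 5  (cmp 6,5)
jg L2: taken
after add edi, 13: edi=50+13=63
after sub ecx, 1: ecx=6-1=5
cmp ecx, 5  (cmp 5,5)
jg L2: not taken
After step 19: edi = 63.

63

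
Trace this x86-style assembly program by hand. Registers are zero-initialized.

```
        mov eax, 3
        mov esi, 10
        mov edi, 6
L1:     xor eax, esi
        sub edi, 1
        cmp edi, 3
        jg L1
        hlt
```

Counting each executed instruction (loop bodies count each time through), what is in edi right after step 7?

5

after mov eax, 3: eax=3
after mov esi, 10: esi=10
after mov edi, 6: edi=6
after xor eax, esi: eax=3^10=9
after sub edi, 1: edi=6-1=5
cmp edi, 3  (cmp 5,3)
jg L1: taken
After step 7: edi = 5.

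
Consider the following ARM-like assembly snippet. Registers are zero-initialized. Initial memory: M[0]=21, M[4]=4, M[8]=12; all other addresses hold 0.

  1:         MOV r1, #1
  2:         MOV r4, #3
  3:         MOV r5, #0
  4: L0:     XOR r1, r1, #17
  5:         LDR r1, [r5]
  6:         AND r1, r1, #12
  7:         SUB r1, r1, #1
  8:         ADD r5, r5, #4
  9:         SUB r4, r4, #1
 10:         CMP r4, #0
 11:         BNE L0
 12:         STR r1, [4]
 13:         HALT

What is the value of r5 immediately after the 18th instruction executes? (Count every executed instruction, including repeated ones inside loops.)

8

MOV r1, #1 → r1=1
MOV r4, #3 → r4=3
MOV r5, #0 → r5=0
XOR r1, r1, #17 → r1=1^17=16
LDR r1, [r5] → r1=M[0]=21
AND r1, r1, #12 → r1=21&12=4
SUB r1, r1, #1 → r1=4-1=3
ADD r5, r5, #4 → r5=0+4=4
SUB r4, r4, #1 → r4=3-1=2
CMP r4, #0  (cmp 2,0)
BNE L0: taken
XOR r1, r1, #17 → r1=3^17=18
LDR r1, [r5] → r1=M[4]=4
AND r1, r1, #12 → r1=4&12=4
SUB r1, r1, #1 → r1=4-1=3
ADD r5, r5, #4 → r5=4+4=8
SUB r4, r4, #1 → r4=2-1=1
CMP r4, #0  (cmp 1,0)
After step 18: r5 = 8.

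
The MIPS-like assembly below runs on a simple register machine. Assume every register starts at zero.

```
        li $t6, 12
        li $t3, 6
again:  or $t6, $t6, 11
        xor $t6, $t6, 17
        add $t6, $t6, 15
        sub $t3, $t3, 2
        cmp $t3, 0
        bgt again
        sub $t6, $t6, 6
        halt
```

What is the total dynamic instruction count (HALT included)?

$t6=12
$t3=6
$t6=12|11=15
$t6=15^17=30
$t6=30+15=45
$t3=6-2=4
cmp $t3, 0  (cmp 4,0)
bgt again: taken
$t6=45|11=47
$t6=47^17=62
$t6=62+15=77
$t3=4-2=2
cmp $t3, 0  (cmp 2,0)
bgt again: taken
$t6=77|11=79
$t6=79^17=94
$t6=94+15=109
$t3=2-2=0
cmp $t3, 0  (cmp 0,0)
bgt again: not taken
$t6=109-6=103
halt.
Total executed instructions: 22.

22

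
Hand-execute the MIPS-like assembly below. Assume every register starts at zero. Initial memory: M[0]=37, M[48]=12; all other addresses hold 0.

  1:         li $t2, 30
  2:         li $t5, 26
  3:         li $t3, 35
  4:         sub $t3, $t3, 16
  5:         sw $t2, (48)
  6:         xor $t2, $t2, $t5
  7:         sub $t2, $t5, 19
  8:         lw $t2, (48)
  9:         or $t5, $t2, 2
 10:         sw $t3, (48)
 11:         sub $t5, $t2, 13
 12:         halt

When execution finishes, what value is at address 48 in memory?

19

li $t2, 30 → $t2=30
li $t5, 26 → $t5=26
li $t3, 35 → $t3=35
sub $t3, $t3, 16 → $t3=35-16=19
sw $t2, (48) → M[48]=30
xor $t2, $t2, $t5 → $t2=30^26=4
sub $t2, $t5, 19 → $t2=26-19=7
lw $t2, (48) → $t2=M[48]=30
or $t5, $t2, 2 → $t5=30|2=30
sw $t3, (48) → M[48]=19
sub $t5, $t2, 13 → $t5=30-13=17
halt.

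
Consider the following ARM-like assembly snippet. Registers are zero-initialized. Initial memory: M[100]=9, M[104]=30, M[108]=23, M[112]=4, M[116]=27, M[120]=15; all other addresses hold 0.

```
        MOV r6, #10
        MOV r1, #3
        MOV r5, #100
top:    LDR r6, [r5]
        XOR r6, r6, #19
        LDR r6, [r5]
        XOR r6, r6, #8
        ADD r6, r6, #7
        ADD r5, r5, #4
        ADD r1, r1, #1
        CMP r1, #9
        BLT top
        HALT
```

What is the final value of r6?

14

MOV r6, #10 → r6=10
MOV r1, #3 → r1=3
MOV r5, #100 → r5=100
LDR r6, [r5] → r6=M[100]=9
XOR r6, r6, #19 → r6=9^19=26
LDR r6, [r5] → r6=M[100]=9
XOR r6, r6, #8 → r6=9^8=1
ADD r6, r6, #7 → r6=1+7=8
ADD r5, r5, #4 → r5=100+4=104
ADD r1, r1, #1 → r1=3+1=4
CMP r1, #9  (cmp 4,9)
BLT top: taken
LDR r6, [r5] → r6=M[104]=30
XOR r6, r6, #19 → r6=30^19=13
LDR r6, [r5] → r6=M[104]=30
XOR r6, r6, #8 → r6=30^8=22
ADD r6, r6, #7 → r6=22+7=29
ADD r5, r5, #4 → r5=104+4=108
ADD r1, r1, #1 → r1=4+1=5
CMP r1, #9  (cmp 5,9)
BLT top: taken
LDR r6, [r5] → r6=M[108]=23
XOR r6, r6, #19 → r6=23^19=4
LDR r6, [r5] → r6=M[108]=23
XOR r6, r6, #8 → r6=23^8=31
ADD r6, r6, #7 → r6=31+7=38
ADD r5, r5, #4 → r5=108+4=112
ADD r1, r1, #1 → r1=5+1=6
CMP r1, #9  (cmp 6,9)
BLT top: taken
LDR r6, [r5] → r6=M[112]=4
XOR r6, r6, #19 → r6=4^19=23
LDR r6, [r5] → r6=M[112]=4
XOR r6, r6, #8 → r6=4^8=12
ADD r6, r6, #7 → r6=12+7=19
ADD r5, r5, #4 → r5=112+4=116
ADD r1, r1, #1 → r1=6+1=7
CMP r1, #9  (cmp 7,9)
BLT top: taken
LDR r6, [r5] → r6=M[116]=27
XOR r6, r6, #19 → r6=27^19=8
LDR r6, [r5] → r6=M[116]=27
XOR r6, r6, #8 → r6=27^8=19
ADD r6, r6, #7 → r6=19+7=26
ADD r5, r5, #4 → r5=116+4=120
ADD r1, r1, #1 → r1=7+1=8
CMP r1, #9  (cmp 8,9)
BLT top: taken
LDR r6, [r5] → r6=M[120]=15
XOR r6, r6, #19 → r6=15^19=28
LDR r6, [r5] → r6=M[120]=15
XOR r6, r6, #8 → r6=15^8=7
ADD r6, r6, #7 → r6=7+7=14
ADD r5, r5, #4 → r5=120+4=124
ADD r1, r1, #1 → r1=8+1=9
CMP r1, #9  (cmp 9,9)
BLT top: not taken
halt.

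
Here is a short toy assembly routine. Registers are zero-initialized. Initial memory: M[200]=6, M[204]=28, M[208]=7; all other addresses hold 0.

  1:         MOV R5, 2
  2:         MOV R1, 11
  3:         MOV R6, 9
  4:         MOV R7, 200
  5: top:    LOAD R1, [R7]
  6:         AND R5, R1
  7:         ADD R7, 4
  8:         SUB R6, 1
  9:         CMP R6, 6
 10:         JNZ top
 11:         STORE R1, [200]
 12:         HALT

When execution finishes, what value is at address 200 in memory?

7

MOV R5, 2 → R5=2
MOV R1, 11 → R1=11
MOV R6, 9 → R6=9
MOV R7, 200 → R7=200
LOAD R1, [R7] → R1=M[200]=6
AND R5, R1 → R5=2&6=2
ADD R7, 4 → R7=200+4=204
SUB R6, 1 → R6=9-1=8
CMP R6, 6  (cmp 8,6)
JNZ top: taken
LOAD R1, [R7] → R1=M[204]=28
AND R5, R1 → R5=2&28=0
ADD R7, 4 → R7=204+4=208
SUB R6, 1 → R6=8-1=7
CMP R6, 6  (cmp 7,6)
JNZ top: taken
LOAD R1, [R7] → R1=M[208]=7
AND R5, R1 → R5=0&7=0
ADD R7, 4 → R7=208+4=212
SUB R6, 1 → R6=7-1=6
CMP R6, 6  (cmp 6,6)
JNZ top: not taken
STORE R1, [200] → M[200]=7
halt.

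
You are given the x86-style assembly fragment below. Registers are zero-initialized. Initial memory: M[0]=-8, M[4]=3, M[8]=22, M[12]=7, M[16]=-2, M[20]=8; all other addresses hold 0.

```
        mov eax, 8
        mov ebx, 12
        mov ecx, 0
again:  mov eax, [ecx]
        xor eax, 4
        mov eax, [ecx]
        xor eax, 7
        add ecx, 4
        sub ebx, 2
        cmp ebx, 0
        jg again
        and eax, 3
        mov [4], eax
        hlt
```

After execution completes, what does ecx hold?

24

eax=8
ebx=12
ecx=0
eax=M[0]=-8
eax=(-8)^4=-4
eax=M[0]=-8
eax=(-8)^7=-1
ecx=0+4=4
ebx=12-2=10
cmp ebx, 0  (cmp 10,0)
jg again: taken
eax=M[4]=3
eax=3^4=7
eax=M[4]=3
eax=3^7=4
ecx=4+4=8
ebx=10-2=8
cmp ebx, 0  (cmp 8,0)
jg again: taken
eax=M[8]=22
eax=22^4=18
eax=M[8]=22
eax=22^7=17
ecx=8+4=12
ebx=8-2=6
cmp ebx, 0  (cmp 6,0)
jg again: taken
eax=M[12]=7
eax=7^4=3
eax=M[12]=7
eax=7^7=0
ecx=12+4=16
ebx=6-2=4
cmp ebx, 0  (cmp 4,0)
jg again: taken
eax=M[16]=-2
eax=(-2)^4=-6
eax=M[16]=-2
eax=(-2)^7=-7
ecx=16+4=20
ebx=4-2=2
cmp ebx, 0  (cmp 2,0)
jg again: taken
eax=M[20]=8
eax=8^4=12
eax=M[20]=8
eax=8^7=15
ecx=20+4=24
ebx=2-2=0
cmp ebx, 0  (cmp 0,0)
jg again: not taken
eax=15&3=3
mov [4], eax → M[4]=3
halt.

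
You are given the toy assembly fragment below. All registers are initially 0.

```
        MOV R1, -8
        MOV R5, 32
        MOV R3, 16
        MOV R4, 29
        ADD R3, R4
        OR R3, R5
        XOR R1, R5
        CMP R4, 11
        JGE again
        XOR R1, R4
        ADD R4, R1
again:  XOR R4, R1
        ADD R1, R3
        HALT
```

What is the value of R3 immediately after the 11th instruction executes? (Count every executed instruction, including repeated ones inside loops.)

45

MOV R1, -8 → R1=-8
MOV R5, 32 → R5=32
MOV R3, 16 → R3=16
MOV R4, 29 → R4=29
ADD R3, R4 → R3=16+29=45
OR R3, R5 → R3=45|32=45
XOR R1, R5 → R1=(-8)^32=-40
CMP R4, 11  (cmp 29,11)
JGE again: taken
XOR R4, R1 → R4=29^(-40)=-59
ADD R1, R3 → R1=(-40)+45=5
After step 11: R3 = 45.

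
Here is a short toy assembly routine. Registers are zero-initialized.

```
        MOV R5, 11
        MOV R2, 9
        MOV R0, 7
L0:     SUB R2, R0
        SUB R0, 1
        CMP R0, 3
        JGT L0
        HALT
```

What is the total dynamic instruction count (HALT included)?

after MOV R5, 11: R5=11
after MOV R2, 9: R2=9
after MOV R0, 7: R0=7
after SUB R2, R0: R2=9-7=2
after SUB R0, 1: R0=7-1=6
CMP R0, 3  (cmp 6,3)
JGT L0: taken
after SUB R2, R0: R2=2-6=-4
after SUB R0, 1: R0=6-1=5
CMP R0, 3  (cmp 5,3)
JGT L0: taken
after SUB R2, R0: R2=(-4)-5=-9
after SUB R0, 1: R0=5-1=4
CMP R0, 3  (cmp 4,3)
JGT L0: taken
after SUB R2, R0: R2=(-9)-4=-13
after SUB R0, 1: R0=4-1=3
CMP R0, 3  (cmp 3,3)
JGT L0: not taken
halt.
Total executed instructions: 20.

20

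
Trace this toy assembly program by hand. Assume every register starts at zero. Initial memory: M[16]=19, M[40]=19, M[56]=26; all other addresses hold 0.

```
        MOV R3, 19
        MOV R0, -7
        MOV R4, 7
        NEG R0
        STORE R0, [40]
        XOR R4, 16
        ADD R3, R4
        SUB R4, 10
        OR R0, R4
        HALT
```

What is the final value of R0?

15

after MOV R3, 19: R3=19
after MOV R0, -7: R0=-7
after MOV R4, 7: R4=7
after NEG R0: R0=-(-7)=7
STORE R0, [40] → M[40]=7
after XOR R4, 16: R4=7^16=23
after ADD R3, R4: R3=19+23=42
after SUB R4, 10: R4=23-10=13
after OR R0, R4: R0=7|13=15
halt.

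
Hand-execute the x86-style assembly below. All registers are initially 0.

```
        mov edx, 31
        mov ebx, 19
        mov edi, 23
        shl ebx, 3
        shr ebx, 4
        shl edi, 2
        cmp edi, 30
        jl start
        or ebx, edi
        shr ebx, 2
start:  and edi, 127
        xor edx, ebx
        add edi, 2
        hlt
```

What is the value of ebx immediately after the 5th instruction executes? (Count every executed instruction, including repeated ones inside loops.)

edx=31
ebx=19
edi=23
ebx=19<<3=152
ebx=152>>4=9
After step 5: ebx = 9.

9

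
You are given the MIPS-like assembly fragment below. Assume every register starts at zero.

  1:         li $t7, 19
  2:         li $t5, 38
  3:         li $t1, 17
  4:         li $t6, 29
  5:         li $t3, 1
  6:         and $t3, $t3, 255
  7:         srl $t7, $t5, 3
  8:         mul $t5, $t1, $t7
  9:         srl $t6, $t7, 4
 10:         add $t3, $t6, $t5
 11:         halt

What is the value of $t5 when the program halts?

$t7=19
$t5=38
$t1=17
$t6=29
$t3=1
$t3=1&255=1
$t7=38>>3=4
$t5=17*4=68
$t6=4>>4=0
$t3=0+68=68
halt.

68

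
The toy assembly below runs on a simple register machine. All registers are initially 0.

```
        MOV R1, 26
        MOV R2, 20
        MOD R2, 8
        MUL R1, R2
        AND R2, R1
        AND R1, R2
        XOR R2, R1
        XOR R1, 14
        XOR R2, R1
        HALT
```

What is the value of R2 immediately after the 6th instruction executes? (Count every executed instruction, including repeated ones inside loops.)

0

R1=26
R2=20
R2=20%8=4
R1=26*4=104
R2=4&104=0
R1=104&0=0
After step 6: R2 = 0.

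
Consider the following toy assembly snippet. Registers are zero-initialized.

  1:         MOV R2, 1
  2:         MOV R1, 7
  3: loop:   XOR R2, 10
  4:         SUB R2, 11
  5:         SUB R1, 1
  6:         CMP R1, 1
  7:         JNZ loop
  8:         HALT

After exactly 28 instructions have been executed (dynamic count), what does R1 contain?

MOV R2, 1 → R2=1
MOV R1, 7 → R1=7
XOR R2, 10 → R2=1^10=11
SUB R2, 11 → R2=11-11=0
SUB R1, 1 → R1=7-1=6
CMP R1, 1  (cmp 6,1)
JNZ loop: taken
XOR R2, 10 → R2=0^10=10
SUB R2, 11 → R2=10-11=-1
SUB R1, 1 → R1=6-1=5
CMP R1, 1  (cmp 5,1)
JNZ loop: taken
XOR R2, 10 → R2=(-1)^10=-11
SUB R2, 11 → R2=(-11)-11=-22
SUB R1, 1 → R1=5-1=4
CMP R1, 1  (cmp 4,1)
JNZ loop: taken
XOR R2, 10 → R2=(-22)^10=-32
SUB R2, 11 → R2=(-32)-11=-43
SUB R1, 1 → R1=4-1=3
CMP R1, 1  (cmp 3,1)
JNZ loop: taken
XOR R2, 10 → R2=(-43)^10=-33
SUB R2, 11 → R2=(-33)-11=-44
SUB R1, 1 → R1=3-1=2
CMP R1, 1  (cmp 2,1)
JNZ loop: taken
XOR R2, 10 → R2=(-44)^10=-34
After step 28: R1 = 2.

2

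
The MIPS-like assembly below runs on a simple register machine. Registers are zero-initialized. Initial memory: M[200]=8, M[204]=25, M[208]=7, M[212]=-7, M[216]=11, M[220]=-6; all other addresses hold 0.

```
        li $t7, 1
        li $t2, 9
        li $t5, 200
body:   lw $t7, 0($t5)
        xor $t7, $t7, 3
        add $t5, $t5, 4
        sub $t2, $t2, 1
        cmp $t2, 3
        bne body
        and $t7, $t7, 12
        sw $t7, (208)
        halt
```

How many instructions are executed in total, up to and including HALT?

42

$t7=1
$t2=9
$t5=200
$t7=M[200]=8
$t7=8^3=11
$t5=200+4=204
$t2=9-1=8
cmp $t2, 3  (cmp 8,3)
bne body: taken
$t7=M[204]=25
$t7=25^3=26
$t5=204+4=208
$t2=8-1=7
cmp $t2, 3  (cmp 7,3)
bne body: taken
$t7=M[208]=7
$t7=7^3=4
$t5=208+4=212
$t2=7-1=6
cmp $t2, 3  (cmp 6,3)
bne body: taken
$t7=M[212]=-7
$t7=(-7)^3=-6
$t5=212+4=216
$t2=6-1=5
cmp $t2, 3  (cmp 5,3)
bne body: taken
$t7=M[216]=11
$t7=11^3=8
$t5=216+4=220
$t2=5-1=4
cmp $t2, 3  (cmp 4,3)
bne body: taken
$t7=M[220]=-6
$t7=(-6)^3=-7
$t5=220+4=224
$t2=4-1=3
cmp $t2, 3  (cmp 3,3)
bne body: not taken
$t7=(-7)&12=8
sw $t7, (208) → M[208]=8
halt.
Total executed instructions: 42.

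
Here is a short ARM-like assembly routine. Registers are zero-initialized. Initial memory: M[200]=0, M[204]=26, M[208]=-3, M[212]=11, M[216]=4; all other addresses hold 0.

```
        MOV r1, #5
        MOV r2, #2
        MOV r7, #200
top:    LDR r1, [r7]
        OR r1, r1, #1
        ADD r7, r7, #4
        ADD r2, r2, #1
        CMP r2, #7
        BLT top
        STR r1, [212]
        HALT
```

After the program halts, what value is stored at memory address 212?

5

after MOV r1, #5: r1=5
after MOV r2, #2: r2=2
after MOV r7, #200: r7=200
after LDR r1, [r7]: r1=M[200]=0
after OR r1, r1, #1: r1=0|1=1
after ADD r7, r7, #4: r7=200+4=204
after ADD r2, r2, #1: r2=2+1=3
CMP r2, #7  (cmp 3,7)
BLT top: taken
after LDR r1, [r7]: r1=M[204]=26
after OR r1, r1, #1: r1=26|1=27
after ADD r7, r7, #4: r7=204+4=208
after ADD r2, r2, #1: r2=3+1=4
CMP r2, #7  (cmp 4,7)
BLT top: taken
after LDR r1, [r7]: r1=M[208]=-3
after OR r1, r1, #1: r1=(-3)|1=-3
after ADD r7, r7, #4: r7=208+4=212
after ADD r2, r2, #1: r2=4+1=5
CMP r2, #7  (cmp 5,7)
BLT top: taken
after LDR r1, [r7]: r1=M[212]=11
after OR r1, r1, #1: r1=11|1=11
after ADD r7, r7, #4: r7=212+4=216
after ADD r2, r2, #1: r2=5+1=6
CMP r2, #7  (cmp 6,7)
BLT top: taken
after LDR r1, [r7]: r1=M[216]=4
after OR r1, r1, #1: r1=4|1=5
after ADD r7, r7, #4: r7=216+4=220
after ADD r2, r2, #1: r2=6+1=7
CMP r2, #7  (cmp 7,7)
BLT top: not taken
STR r1, [212] → M[212]=5
halt.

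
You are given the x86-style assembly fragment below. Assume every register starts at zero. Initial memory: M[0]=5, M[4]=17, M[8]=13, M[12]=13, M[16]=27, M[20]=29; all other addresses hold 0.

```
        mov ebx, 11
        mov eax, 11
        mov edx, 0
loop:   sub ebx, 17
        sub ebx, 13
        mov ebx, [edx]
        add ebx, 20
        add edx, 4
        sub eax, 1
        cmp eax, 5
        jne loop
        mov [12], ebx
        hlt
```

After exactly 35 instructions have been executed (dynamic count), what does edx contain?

ebx=11
eax=11
edx=0
ebx=11-17=-6
ebx=(-6)-13=-19
ebx=M[0]=5
ebx=5+20=25
edx=0+4=4
eax=11-1=10
cmp eax, 5  (cmp 10,5)
jne loop: taken
ebx=25-17=8
ebx=8-13=-5
ebx=M[4]=17
ebx=17+20=37
edx=4+4=8
eax=10-1=9
cmp eax, 5  (cmp 9,5)
jne loop: taken
ebx=37-17=20
ebx=20-13=7
ebx=M[8]=13
ebx=13+20=33
edx=8+4=12
eax=9-1=8
cmp eax, 5  (cmp 8,5)
jne loop: taken
ebx=33-17=16
ebx=16-13=3
ebx=M[12]=13
ebx=13+20=33
edx=12+4=16
eax=8-1=7
cmp eax, 5  (cmp 7,5)
jne loop: taken
After step 35: edx = 16.

16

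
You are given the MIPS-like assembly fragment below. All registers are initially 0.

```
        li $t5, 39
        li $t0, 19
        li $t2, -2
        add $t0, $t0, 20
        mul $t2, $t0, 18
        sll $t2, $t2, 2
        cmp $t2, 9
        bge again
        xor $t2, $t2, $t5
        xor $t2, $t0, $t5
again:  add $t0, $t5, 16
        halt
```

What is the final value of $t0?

li $t5, 39 → $t5=39
li $t0, 19 → $t0=19
li $t2, -2 → $t2=-2
add $t0, $t0, 20 → $t0=19+20=39
mul $t2, $t0, 18 → $t2=39*18=702
sll $t2, $t2, 2 → $t2=702<<2=2808
cmp $t2, 9  (cmp 2808,9)
bge again: taken
add $t0, $t5, 16 → $t0=39+16=55
halt.

55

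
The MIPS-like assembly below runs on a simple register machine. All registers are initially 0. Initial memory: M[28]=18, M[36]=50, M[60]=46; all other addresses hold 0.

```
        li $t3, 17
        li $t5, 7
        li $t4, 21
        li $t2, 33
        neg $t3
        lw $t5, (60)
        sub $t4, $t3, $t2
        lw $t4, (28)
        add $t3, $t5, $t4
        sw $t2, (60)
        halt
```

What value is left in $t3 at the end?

li $t3, 17 → $t3=17
li $t5, 7 → $t5=7
li $t4, 21 → $t4=21
li $t2, 33 → $t2=33
neg $t3 → $t3=-(17)=-17
lw $t5, (60) → $t5=M[60]=46
sub $t4, $t3, $t2 → $t4=(-17)-33=-50
lw $t4, (28) → $t4=M[28]=18
add $t3, $t5, $t4 → $t3=46+18=64
sw $t2, (60) → M[60]=33
halt.

64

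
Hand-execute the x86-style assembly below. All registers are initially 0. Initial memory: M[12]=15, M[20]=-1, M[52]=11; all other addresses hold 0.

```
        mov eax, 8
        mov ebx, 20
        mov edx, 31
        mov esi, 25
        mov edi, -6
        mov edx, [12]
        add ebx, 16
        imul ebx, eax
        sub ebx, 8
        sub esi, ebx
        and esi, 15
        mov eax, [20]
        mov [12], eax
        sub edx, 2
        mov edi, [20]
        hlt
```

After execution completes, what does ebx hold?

mov eax, 8 → eax=8
mov ebx, 20 → ebx=20
mov edx, 31 → edx=31
mov esi, 25 → esi=25
mov edi, -6 → edi=-6
mov edx, [12] → edx=M[12]=15
add ebx, 16 → ebx=20+16=36
imul ebx, eax → ebx=36*8=288
sub ebx, 8 → ebx=288-8=280
sub esi, ebx → esi=25-280=-255
and esi, 15 → esi=(-255)&15=1
mov eax, [20] → eax=M[20]=-1
mov [12], eax → M[12]=-1
sub edx, 2 → edx=15-2=13
mov edi, [20] → edi=M[20]=-1
halt.

280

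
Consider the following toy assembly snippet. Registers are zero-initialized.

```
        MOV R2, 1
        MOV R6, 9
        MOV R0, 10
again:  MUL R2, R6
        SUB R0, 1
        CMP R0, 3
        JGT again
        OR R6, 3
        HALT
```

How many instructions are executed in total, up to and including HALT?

33

R2=1
R6=9
R0=10
R2=1*9=9
R0=10-1=9
CMP R0, 3  (cmp 9,3)
JGT again: taken
R2=9*9=81
R0=9-1=8
CMP R0, 3  (cmp 8,3)
JGT again: taken
R2=81*9=729
R0=8-1=7
CMP R0, 3  (cmp 7,3)
JGT again: taken
R2=729*9=6561
R0=7-1=6
CMP R0, 3  (cmp 6,3)
JGT again: taken
R2=6561*9=59049
R0=6-1=5
CMP R0, 3  (cmp 5,3)
JGT again: taken
R2=59049*9=531441
R0=5-1=4
CMP R0, 3  (cmp 4,3)
JGT again: taken
R2=531441*9=4782969
R0=4-1=3
CMP R0, 3  (cmp 3,3)
JGT again: not taken
R6=9|3=11
halt.
Total executed instructions: 33.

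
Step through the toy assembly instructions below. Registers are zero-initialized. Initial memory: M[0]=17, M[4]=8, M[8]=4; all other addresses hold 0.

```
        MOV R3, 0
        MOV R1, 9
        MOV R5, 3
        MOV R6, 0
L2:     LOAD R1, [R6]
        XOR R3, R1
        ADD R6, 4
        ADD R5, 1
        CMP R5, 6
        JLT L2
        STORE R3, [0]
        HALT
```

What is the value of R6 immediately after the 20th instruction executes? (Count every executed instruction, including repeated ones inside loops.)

R3=0
R1=9
R5=3
R6=0
R1=M[0]=17
R3=0^17=17
R6=0+4=4
R5=3+1=4
CMP R5, 6  (cmp 4,6)
JLT L2: taken
R1=M[4]=8
R3=17^8=25
R6=4+4=8
R5=4+1=5
CMP R5, 6  (cmp 5,6)
JLT L2: taken
R1=M[8]=4
R3=25^4=29
R6=8+4=12
R5=5+1=6
After step 20: R6 = 12.

12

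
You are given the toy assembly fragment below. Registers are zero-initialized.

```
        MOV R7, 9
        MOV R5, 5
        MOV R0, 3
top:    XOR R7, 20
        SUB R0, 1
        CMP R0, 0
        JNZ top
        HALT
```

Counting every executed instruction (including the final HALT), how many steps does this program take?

MOV R7, 9 → R7=9
MOV R5, 5 → R5=5
MOV R0, 3 → R0=3
XOR R7, 20 → R7=9^20=29
SUB R0, 1 → R0=3-1=2
CMP R0, 0  (cmp 2,0)
JNZ top: taken
XOR R7, 20 → R7=29^20=9
SUB R0, 1 → R0=2-1=1
CMP R0, 0  (cmp 1,0)
JNZ top: taken
XOR R7, 20 → R7=9^20=29
SUB R0, 1 → R0=1-1=0
CMP R0, 0  (cmp 0,0)
JNZ top: not taken
halt.
Total executed instructions: 16.

16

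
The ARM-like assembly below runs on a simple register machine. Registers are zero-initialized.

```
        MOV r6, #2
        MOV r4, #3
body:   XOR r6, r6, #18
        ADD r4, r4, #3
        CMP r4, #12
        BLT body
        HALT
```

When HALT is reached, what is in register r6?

16

after MOV r6, #2: r6=2
after MOV r4, #3: r4=3
after XOR r6, r6, #18: r6=2^18=16
after ADD r4, r4, #3: r4=3+3=6
CMP r4, #12  (cmp 6,12)
BLT body: taken
after XOR r6, r6, #18: r6=16^18=2
after ADD r4, r4, #3: r4=6+3=9
CMP r4, #12  (cmp 9,12)
BLT body: taken
after XOR r6, r6, #18: r6=2^18=16
after ADD r4, r4, #3: r4=9+3=12
CMP r4, #12  (cmp 12,12)
BLT body: not taken
halt.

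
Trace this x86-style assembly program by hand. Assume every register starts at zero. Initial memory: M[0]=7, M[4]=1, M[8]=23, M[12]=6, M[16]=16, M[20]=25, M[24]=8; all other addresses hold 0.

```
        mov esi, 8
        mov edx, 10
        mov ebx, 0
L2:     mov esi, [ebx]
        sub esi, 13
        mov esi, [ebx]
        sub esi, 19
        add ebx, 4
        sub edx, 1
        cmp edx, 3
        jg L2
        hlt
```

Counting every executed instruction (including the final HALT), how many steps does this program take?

60

after mov esi, 8: esi=8
after mov edx, 10: edx=10
after mov ebx, 0: ebx=0
after mov esi, [ebx]: esi=M[0]=7
after sub esi, 13: esi=7-13=-6
after mov esi, [ebx]: esi=M[0]=7
after sub esi, 19: esi=7-19=-12
after add ebx, 4: ebx=0+4=4
after sub edx, 1: edx=10-1=9
cmp edx, 3  (cmp 9,3)
jg L2: taken
after mov esi, [ebx]: esi=M[4]=1
after sub esi, 13: esi=1-13=-12
after mov esi, [ebx]: esi=M[4]=1
after sub esi, 19: esi=1-19=-18
after add ebx, 4: ebx=4+4=8
after sub edx, 1: edx=9-1=8
cmp edx, 3  (cmp 8,3)
jg L2: taken
after mov esi, [ebx]: esi=M[8]=23
after sub esi, 13: esi=23-13=10
after mov esi, [ebx]: esi=M[8]=23
after sub esi, 19: esi=23-19=4
after add ebx, 4: ebx=8+4=12
after sub edx, 1: edx=8-1=7
cmp edx, 3  (cmp 7,3)
jg L2: taken
after mov esi, [ebx]: esi=M[12]=6
after sub esi, 13: esi=6-13=-7
after mov esi, [ebx]: esi=M[12]=6
after sub esi, 19: esi=6-19=-13
after add ebx, 4: ebx=12+4=16
after sub edx, 1: edx=7-1=6
cmp edx, 3  (cmp 6,3)
jg L2: taken
after mov esi, [ebx]: esi=M[16]=16
after sub esi, 13: esi=16-13=3
after mov esi, [ebx]: esi=M[16]=16
after sub esi, 19: esi=16-19=-3
after add ebx, 4: ebx=16+4=20
after sub edx, 1: edx=6-1=5
cmp edx, 3  (cmp 5,3)
jg L2: taken
after mov esi, [ebx]: esi=M[20]=25
after sub esi, 13: esi=25-13=12
after mov esi, [ebx]: esi=M[20]=25
after sub esi, 19: esi=25-19=6
after add ebx, 4: ebx=20+4=24
after sub edx, 1: edx=5-1=4
cmp edx, 3  (cmp 4,3)
jg L2: taken
after mov esi, [ebx]: esi=M[24]=8
after sub esi, 13: esi=8-13=-5
after mov esi, [ebx]: esi=M[24]=8
after sub esi, 19: esi=8-19=-11
after add ebx, 4: ebx=24+4=28
after sub edx, 1: edx=4-1=3
cmp edx, 3  (cmp 3,3)
jg L2: not taken
halt.
Total executed instructions: 60.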